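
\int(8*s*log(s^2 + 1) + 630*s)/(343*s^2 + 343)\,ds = (2*log(s^2 + 1) + 315)*log(s^2 + 1)/343 + C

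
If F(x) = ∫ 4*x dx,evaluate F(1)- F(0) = 2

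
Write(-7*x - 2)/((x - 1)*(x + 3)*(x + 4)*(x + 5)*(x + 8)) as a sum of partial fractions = 1/(10*(x + 8)) - 11/(12*(x + 5)) + 13/(10*(x + 4)) - 19/(40*(x + 3)) - 1/(120*(x - 1))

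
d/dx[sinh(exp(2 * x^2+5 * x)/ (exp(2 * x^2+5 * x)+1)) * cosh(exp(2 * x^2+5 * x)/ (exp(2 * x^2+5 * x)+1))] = (4*x + 5)*exp(5*x)*exp(2*x^2)*cosh(2*exp(5*x)*exp(2*x^2)/(exp(5*x)*exp(2*x^2) + 1))/(exp(10*x)*exp(4*x^2) + 2*exp(5*x)*exp(2*x^2) + 1)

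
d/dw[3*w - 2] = 3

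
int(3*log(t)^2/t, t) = log(t)^3 + C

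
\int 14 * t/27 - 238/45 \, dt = 7*t^2/27 - 238*t/45 + C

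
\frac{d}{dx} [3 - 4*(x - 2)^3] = -12*x^2 + 48*x - 48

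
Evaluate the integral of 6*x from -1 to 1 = 0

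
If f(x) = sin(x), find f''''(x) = sin(x)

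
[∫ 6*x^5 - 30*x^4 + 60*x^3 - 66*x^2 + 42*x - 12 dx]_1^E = -1 + (-1 + (-1 + E)^3)^2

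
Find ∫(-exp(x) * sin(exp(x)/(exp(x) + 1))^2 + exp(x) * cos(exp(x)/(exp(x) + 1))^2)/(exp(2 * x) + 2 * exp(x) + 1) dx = sin(2*exp(x)/(exp(x) + 1))/2 + acos(7 - 5*x) - asin(5*x - 7) + C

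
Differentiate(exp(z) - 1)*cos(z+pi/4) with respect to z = -sqrt(2)*exp(z)*sin(z) + sin(z + pi/4)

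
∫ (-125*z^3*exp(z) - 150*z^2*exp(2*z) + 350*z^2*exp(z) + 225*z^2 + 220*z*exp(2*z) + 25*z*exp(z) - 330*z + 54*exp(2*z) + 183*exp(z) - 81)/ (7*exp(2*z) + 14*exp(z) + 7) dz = -(5*z - 14)*(2*exp(z) - 3)*(5*z^2 + 3*z + 3)/(7*exp(z) + 7) + C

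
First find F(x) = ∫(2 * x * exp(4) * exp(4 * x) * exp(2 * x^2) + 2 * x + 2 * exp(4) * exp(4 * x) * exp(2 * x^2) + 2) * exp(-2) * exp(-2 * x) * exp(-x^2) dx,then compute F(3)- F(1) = -exp(5) - exp(-17) + exp(-5) + exp(17)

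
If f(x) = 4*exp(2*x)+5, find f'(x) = 8*exp(2*x)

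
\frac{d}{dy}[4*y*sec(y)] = 4*y*tan(y)*sec(y) + 4*sec(y)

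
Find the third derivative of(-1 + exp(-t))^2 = (2*exp(t) - 8)*exp(-2*t)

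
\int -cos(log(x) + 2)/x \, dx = -sin(log(x) + 2) + C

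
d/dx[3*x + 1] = 3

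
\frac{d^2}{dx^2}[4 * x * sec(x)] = 4*(-x + 2*x/cos(x)^2 + 2*sin(x)/cos(x))/cos(x)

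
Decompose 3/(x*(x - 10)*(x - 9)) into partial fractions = -1/(3*(x - 9)) + 3/(10*(x - 10)) + 1/(30*x)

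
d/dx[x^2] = 2*x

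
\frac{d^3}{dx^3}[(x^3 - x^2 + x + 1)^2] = 120*x^3 - 120*x^2 + 72*x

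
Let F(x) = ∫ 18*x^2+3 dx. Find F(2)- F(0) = 54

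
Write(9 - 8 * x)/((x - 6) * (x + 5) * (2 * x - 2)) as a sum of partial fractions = 49/(132*(x + 5)) - 1/(60*(x - 1)) - 39/(110*(x - 6))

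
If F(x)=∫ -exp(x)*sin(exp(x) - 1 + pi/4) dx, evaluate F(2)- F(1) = cos(-1 + pi/4 + exp(2)) - cos(-1 + pi/4 + E)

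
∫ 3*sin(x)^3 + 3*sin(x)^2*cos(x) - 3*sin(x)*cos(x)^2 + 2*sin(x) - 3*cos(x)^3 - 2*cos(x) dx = -sqrt(2)*(sin(2*x) + 3)*sin(x + pi/4) + C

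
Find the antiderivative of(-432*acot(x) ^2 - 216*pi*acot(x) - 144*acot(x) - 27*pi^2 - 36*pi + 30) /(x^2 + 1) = 9*(4*acot(x) + pi)^3/4 + 9*(4*acot(x) + pi)^2/2 - 30*acot(x) + C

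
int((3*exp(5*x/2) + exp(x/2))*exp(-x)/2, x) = (exp(2*x) - 1)*exp(-x/2) + C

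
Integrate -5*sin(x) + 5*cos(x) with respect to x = 5*sqrt(2)*sin(x + pi/4) + C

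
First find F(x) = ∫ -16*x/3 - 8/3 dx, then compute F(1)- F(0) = -16/3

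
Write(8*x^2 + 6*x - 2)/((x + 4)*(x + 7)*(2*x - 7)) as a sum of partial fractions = 52/(35*(2*x - 7)) + 116/(21*(x + 7)) - 34/(15*(x + 4))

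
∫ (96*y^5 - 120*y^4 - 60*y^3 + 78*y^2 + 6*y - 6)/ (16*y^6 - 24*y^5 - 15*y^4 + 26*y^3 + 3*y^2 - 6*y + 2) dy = log((4*y^3 - 3*y^2 - 3*y + 1)^2 + 1) + C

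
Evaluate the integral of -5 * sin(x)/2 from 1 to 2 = -5*cos(1)/2 + 5*cos(2)/2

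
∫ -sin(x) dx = cos(x) + C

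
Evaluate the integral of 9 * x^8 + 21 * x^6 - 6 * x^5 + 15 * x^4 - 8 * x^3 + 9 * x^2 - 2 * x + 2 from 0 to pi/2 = -(pi/2 + pi^3/8)^2 + pi + pi^3/4 + (pi/2 + pi^3/8)^3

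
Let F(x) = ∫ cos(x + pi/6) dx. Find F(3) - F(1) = -sin(pi/6 + 1) + sin(pi/6 + 3)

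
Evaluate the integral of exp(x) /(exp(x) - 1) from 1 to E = -log(-3 + 3*E) + log(-3 + 3*exp(E))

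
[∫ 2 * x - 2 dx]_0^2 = 0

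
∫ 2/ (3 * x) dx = 2*log(2*x)/3 + C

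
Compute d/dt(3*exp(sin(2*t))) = 6*exp(sin(2*t))*cos(2*t)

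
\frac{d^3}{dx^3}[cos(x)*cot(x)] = (3 + cos(x)^4/sin(x)^2 - 7/sin(x)^2)*cos(x)/sin(x)^2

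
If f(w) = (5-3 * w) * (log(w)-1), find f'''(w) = (3*w + 10)/w^3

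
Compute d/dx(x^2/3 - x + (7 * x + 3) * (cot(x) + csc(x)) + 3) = -7*x*cot(x)^2 - 7*x*cot(x)*csc(x) - 19*x/3 - 3*cot(x)^2 - 3*cot(x)*csc(x) + 7*cot(x) + 7*csc(x) - 4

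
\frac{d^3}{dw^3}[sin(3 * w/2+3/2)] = -27*cos(3*w/2 + 3/2)/8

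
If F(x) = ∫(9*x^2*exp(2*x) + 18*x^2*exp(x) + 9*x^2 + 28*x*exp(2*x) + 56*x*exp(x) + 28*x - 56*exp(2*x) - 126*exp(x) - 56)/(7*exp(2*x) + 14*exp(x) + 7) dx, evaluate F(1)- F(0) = -32/7 - 2*E/(1 + E)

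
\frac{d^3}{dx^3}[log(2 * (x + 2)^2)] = 4/(x^3 + 6*x^2 + 12*x + 8)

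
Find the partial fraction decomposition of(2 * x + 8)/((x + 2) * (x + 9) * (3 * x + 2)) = 3/(5*(3*x + 2)) - 2/(35*(x + 9)) - 1/(7*(x + 2))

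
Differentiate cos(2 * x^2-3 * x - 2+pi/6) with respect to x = (3 - 4*x)*cos(-2*x^2 + 3*x + pi/3 + 2)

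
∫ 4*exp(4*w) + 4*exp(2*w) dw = (exp(2*w) + 1)^2 + C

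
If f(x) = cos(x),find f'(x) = -sin(x)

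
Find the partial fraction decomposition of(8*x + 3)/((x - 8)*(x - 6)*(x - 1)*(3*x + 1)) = -9/(1900*(3*x + 1)) + 11/(140*(x - 1)) - 51/(190*(x - 6)) + 67/(350*(x - 8))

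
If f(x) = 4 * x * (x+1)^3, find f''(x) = 48*x^2 + 72*x + 24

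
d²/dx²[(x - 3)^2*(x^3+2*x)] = 20*x^3 - 72*x^2 + 66*x - 24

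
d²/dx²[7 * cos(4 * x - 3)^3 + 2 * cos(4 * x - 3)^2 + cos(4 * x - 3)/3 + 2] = 672*sin(4*x - 3)^2*cos(4*x - 3) + 64*sin(4*x - 3)^2 - 336*cos(4*x - 3)^3 - 64*cos(4*x - 3)^2 - 16*cos(4*x - 3)/3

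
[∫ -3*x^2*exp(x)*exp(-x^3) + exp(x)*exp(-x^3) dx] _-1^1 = 0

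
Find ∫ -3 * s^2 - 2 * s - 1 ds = -s^3 - s^2 - s + C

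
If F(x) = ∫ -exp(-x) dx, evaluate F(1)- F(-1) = -E + exp(-1)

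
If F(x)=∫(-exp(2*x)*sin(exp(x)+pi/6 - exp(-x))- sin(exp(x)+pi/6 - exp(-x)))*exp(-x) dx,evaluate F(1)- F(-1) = -sin(E - exp(-1))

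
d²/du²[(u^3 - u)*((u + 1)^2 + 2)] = 20*u^3 + 24*u^2 + 12*u - 4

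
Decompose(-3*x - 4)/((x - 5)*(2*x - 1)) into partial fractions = 11/(9*(2*x - 1)) - 19/(9*(x - 5))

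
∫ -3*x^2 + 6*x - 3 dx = -x^3 + 3*x^2 - 3*x + C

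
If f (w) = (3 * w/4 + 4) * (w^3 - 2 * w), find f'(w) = 3*w^3 + 12*w^2 - 3*w - 8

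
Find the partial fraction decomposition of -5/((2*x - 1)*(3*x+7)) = 15/(17*(3*x + 7)) - 10/(17*(2*x - 1))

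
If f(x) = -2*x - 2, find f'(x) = -2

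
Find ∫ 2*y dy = y^2 + C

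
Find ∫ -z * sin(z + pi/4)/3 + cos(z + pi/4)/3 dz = z*cos(z + pi/4)/3 + C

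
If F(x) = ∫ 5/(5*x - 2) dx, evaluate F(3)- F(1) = -log(9) + log(39)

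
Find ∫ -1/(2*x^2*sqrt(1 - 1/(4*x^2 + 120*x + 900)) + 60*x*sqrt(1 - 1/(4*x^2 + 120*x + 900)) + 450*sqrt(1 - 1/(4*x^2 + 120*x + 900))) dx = acsc(2*x + 30) + C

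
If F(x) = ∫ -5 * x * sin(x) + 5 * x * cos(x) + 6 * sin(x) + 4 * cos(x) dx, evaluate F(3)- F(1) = 14*cos(3) - 4*sin(1) - 4*cos(1) + 14*sin(3)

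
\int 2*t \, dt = t^2 + C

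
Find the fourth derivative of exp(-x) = exp(-x)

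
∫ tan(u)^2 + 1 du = tan(u) + C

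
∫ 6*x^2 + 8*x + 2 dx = 2*x^3 + 4*x^2 + 2*x + C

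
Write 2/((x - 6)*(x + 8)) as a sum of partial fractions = -1/(7*(x + 8)) + 1/(7*(x - 6))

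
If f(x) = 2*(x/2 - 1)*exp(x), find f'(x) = x*exp(x) - exp(x)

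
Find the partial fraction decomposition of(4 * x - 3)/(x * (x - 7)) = 25/(7*(x - 7)) + 3/(7*x)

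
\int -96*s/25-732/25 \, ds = -48*s^2/25 - 732*s/25 + C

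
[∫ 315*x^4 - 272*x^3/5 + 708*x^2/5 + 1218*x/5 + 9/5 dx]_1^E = -966/5 + (-3 + 16*E/5 + 9*exp(2))*(-4*exp(2) + 9 + 9*E + 7*exp(3))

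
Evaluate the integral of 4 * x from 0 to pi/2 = pi^2/2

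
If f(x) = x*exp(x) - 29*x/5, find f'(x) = x*exp(x) + exp(x) - 29/5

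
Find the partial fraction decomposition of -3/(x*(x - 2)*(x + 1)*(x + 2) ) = 3/(8*(x + 2)) - 1/(x + 1) - 1/(8*(x - 2)) + 3/(4*x)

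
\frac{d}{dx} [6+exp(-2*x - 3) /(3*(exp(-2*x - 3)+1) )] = -2*exp(2*x + 3)/(3*exp(6)*exp(4*x) + 6*exp(3)*exp(2*x) + 3)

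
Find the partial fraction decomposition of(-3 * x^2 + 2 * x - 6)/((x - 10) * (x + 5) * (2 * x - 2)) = -91/(180*(x + 5)) + 7/(108*(x - 1)) - 143/(135*(x - 10))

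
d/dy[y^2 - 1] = 2*y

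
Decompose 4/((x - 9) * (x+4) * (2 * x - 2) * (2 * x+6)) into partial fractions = -1/(65*(x + 4)) + 1/(48*(x + 3)) - 1/(160*(x - 1)) + 1/(1248*(x - 9))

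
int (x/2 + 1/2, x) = x^2/4 + x/2 + C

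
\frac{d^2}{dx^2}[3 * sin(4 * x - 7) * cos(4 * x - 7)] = -96*sin(8*x - 14)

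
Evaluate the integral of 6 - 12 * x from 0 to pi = -6*pi^2 + 6*pi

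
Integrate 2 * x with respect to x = x^2 + C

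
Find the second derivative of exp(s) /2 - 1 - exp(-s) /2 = (exp(2*s) - 1)*exp(-s)/2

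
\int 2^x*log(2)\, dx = 2^x + C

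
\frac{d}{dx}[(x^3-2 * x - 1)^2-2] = 6*x^5 - 16*x^3 - 6*x^2 + 8*x + 4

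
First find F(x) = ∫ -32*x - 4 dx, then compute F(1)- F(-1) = -8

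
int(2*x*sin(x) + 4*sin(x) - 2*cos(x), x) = (-2*x - 4)*cos(x) + C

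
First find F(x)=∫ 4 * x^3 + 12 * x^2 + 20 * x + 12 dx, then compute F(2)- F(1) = 85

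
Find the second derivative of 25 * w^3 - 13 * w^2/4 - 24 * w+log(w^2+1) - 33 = (300*w^5 - 13*w^4 + 600*w^3 - 30*w^2 + 300*w - 9)/(2*w^4 + 4*w^2 + 2)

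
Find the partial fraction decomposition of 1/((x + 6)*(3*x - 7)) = 3/(25*(3*x - 7)) - 1/(25*(x + 6))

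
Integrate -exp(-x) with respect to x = exp(-x) + C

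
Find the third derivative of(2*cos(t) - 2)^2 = 8*(4*cos(t) - 1)*sin(t)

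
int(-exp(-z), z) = exp(-z) + C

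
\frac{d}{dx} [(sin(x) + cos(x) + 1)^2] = 2*cos(2*x) + 2*sqrt(2)*cos(x + pi/4)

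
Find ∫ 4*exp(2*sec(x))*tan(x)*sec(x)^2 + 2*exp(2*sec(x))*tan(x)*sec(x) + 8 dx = 8*x + 2*exp(2*sec(x))*sec(x) + C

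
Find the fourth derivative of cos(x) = cos(x)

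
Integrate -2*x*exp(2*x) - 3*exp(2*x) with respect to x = (-x - 1)*exp(2*x) + C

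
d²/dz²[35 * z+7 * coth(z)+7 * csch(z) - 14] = 7*(cosh(z) + 1)^2/sinh(z)^3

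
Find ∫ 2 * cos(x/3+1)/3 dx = 2*sin(x/3 + 1) + C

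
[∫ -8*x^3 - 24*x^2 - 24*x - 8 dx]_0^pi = (1 + pi)^3*(-2*pi - 2) + 2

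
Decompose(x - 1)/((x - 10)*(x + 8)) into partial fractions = 1/(2*(x + 8)) + 1/(2*(x - 10))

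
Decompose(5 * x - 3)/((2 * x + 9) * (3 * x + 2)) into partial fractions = -19/(23*(3*x + 2)) + 51/(23*(2*x + 9))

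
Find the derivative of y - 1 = 1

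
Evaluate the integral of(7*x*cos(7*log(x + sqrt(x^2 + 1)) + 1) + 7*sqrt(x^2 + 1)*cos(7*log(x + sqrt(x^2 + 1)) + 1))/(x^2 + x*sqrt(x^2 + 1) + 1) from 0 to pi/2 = -sin(1) + sin(1 + 7*log(pi/2 + sqrt(1 + pi^2/4)))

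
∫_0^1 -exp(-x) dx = -1 + exp(-1)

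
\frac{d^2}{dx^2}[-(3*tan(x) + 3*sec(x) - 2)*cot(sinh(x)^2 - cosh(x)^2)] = -6*sin(x)/(cos(x)^3*tan(sinh(x)^2 - cosh(x)^2)) + 3/(cos(x)*tan(sinh(x)^2 - cosh(x)^2)) - 6/(cos(x)^3*tan(sinh(x)^2 - cosh(x)^2))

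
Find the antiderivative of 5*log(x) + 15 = 5*x*(log(x) + 2) + C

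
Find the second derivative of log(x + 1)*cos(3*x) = -(9*x^2*log(x + 1)*cos(3*x) + 18*x*log(x + 1)*cos(3*x) + 6*x*sin(3*x) + 9*log(x + 1)*cos(3*x) + 6*sin(3*x) + cos(3*x))/(x^2 + 2*x + 1)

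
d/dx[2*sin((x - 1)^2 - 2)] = 4*(x - 1)*cos(-x^2 + 2*x + 1)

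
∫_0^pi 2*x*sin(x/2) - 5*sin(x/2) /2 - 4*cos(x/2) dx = -5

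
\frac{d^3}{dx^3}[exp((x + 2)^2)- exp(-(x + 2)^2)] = (8*x^3*exp(2*x^2 + 8*x + 8) + 8*x^3 + 48*x^2*exp(2*x^2 + 8*x + 8) + 48*x^2 + 108*x*exp(2*x^2 + 8*x + 8) + 84*x + 88*exp(2*x^2 + 8*x + 8) + 40)*exp(-x^2 - 4*x - 4)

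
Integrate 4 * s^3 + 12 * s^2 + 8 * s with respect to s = s^4 + 4*s^3 + 4*s^2 + C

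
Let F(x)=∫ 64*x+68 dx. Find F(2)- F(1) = 164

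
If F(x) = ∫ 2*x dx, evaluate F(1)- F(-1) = 0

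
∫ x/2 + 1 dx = x^2/4 + x + C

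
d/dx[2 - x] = -1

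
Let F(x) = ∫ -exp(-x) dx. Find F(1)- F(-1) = -E + exp(-1)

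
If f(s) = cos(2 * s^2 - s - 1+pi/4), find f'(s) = -4*s*sin(2*s^2 - s - 1 + pi/4) + sin(2*s^2 - s - 1 + pi/4)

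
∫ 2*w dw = w^2 + C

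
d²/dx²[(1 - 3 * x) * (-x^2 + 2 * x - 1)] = 18*x - 14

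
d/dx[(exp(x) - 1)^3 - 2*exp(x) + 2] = 3*exp(3*x) - 6*exp(2*x) + exp(x)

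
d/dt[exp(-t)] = -exp(-t)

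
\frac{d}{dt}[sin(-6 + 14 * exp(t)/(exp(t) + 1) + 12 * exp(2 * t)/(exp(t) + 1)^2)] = 2*(19*exp(t) + 7)*exp(t)*cos(-6 + 12*exp(2*t)/(exp(2*t) + 2*exp(t) + 1) + 14*exp(t)/(exp(t) + 1))/(exp(3*t) + 3*exp(2*t) + 3*exp(t) + 1)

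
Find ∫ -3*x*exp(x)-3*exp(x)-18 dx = 3*x*(-exp(x) - 6) + C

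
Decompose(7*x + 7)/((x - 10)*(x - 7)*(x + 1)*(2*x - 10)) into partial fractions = 7/(20*(x - 5)) - 7/(12*(x - 7)) + 7/(30*(x - 10))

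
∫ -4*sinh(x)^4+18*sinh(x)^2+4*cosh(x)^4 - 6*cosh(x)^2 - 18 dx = -30*x + 5*sinh(2*x) + C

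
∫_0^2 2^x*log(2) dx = 3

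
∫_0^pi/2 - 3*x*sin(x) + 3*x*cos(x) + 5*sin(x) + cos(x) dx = 3*pi/2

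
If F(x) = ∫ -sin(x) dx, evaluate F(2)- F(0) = -1 + cos(2)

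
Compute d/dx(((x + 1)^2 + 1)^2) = 4*x^3 + 12*x^2 + 16*x + 8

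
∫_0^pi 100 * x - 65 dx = -32 + 15*pi + 2*(-4 + 5*pi)^2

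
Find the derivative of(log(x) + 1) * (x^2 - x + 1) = (2*x^2*log(x) + 3*x^2 - x*log(x) - 2*x + 1)/x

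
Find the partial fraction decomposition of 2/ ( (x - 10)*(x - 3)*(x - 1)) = 1/(9*(x - 1)) - 1/(7*(x - 3)) + 2/(63*(x - 10))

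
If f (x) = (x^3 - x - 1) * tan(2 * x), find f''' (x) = 48*x^3*tan(2*x)^4 + 64*x^3*tan(2*x)^2 + 16*x^3 + 72*x^2*tan(2*x)^3 + 72*x^2*tan(2*x) - 48*x*tan(2*x)^4 - 28*x*tan(2*x)^2 + 20*x - 48*tan(2*x)^4 - 24*tan(2*x)^3 - 64*tan(2*x)^2 - 18*tan(2*x) - 16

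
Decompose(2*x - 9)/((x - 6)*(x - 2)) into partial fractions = 5/(4*(x - 2)) + 3/(4*(x - 6))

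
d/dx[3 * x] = 3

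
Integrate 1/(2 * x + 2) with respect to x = log(-3*x - 3)/2 + C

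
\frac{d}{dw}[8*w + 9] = 8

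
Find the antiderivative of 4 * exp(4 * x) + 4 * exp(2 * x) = (exp(2*x) + 1)^2 + C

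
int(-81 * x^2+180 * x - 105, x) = -27*x^3 + 90*x^2 - 105*x + C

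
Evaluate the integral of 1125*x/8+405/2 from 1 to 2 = 6615/16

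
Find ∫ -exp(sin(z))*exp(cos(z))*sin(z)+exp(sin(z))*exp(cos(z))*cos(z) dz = exp(sqrt(2)*sin(z + pi/4)) + C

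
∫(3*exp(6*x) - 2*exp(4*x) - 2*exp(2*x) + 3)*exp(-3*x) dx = 8*sinh(x)^3 + 2*sinh(x) + C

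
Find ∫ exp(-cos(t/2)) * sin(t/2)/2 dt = exp(-cos(t/2)) + C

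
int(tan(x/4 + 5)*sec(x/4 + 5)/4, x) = sec(x/4 + 5) + C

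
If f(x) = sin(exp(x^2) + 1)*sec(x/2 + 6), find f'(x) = 2*x*exp(x^2)*cos(exp(x^2) + 1)*sec(x/2 + 6) + sin(exp(x^2) + 1)*tan(x/2 + 6)*sec(x/2 + 6)/2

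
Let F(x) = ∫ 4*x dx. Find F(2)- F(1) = 6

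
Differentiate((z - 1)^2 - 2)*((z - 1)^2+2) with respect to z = 4*z^3 - 12*z^2 + 12*z - 4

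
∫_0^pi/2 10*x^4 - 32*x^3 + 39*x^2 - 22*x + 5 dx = (-1 + pi/2)^3*(-pi + 1 + pi^2/2) + 1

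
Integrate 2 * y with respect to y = y^2 + C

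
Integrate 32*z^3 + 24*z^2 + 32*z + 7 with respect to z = 8*z^4 + 8*z^3 + 16*z^2 + 7*z + C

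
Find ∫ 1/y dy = log(y) + C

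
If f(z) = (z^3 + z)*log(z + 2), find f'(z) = (3*z^3*log(z + 2) + z^3 + 6*z^2*log(z + 2) + z*log(z + 2) + z + 2*log(z + 2))/(z + 2)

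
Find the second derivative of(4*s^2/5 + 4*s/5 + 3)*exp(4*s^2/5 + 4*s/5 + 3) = 256*s^4*exp(4*s^2/5 + 4*s/5 + 3)/125 + 512*s^3*exp(4*s^2/5 + 4*s/5 + 3)/125 + 416*s^2*exp(4*s^2/5 + 4*s/5 + 3)/25 + 1824*s*exp(4*s^2/5 + 4*s/5 + 3)/125 + 48*exp(4*s^2/5 + 4*s/5 + 3)/5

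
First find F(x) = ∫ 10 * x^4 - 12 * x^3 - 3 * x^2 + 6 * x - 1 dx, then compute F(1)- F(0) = 0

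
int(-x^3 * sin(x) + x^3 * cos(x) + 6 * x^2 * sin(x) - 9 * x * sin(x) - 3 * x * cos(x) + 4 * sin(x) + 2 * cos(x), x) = sqrt(2)*(x - 1)^3*sin(x + pi/4) + C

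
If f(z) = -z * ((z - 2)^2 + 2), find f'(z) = -3*z^2 + 8*z - 6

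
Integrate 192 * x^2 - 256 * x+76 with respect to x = 64*x^3 - 128*x^2 + 76*x + C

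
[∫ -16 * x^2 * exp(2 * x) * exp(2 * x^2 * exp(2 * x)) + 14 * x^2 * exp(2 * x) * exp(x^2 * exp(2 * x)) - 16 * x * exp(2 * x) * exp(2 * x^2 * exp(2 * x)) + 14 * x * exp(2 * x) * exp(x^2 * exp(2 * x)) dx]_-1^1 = -4*exp(2*exp(2)) - 7*exp(exp(-2)) + 4*exp(2*exp(-2)) + 7*exp(exp(2))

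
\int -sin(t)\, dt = cos(t) + C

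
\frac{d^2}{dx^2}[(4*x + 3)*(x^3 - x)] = 48*x^2 + 18*x - 8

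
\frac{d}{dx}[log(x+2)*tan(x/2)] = 2*(x*log(x + 2) + 2*log(x + 2) + sin(x))/((2*x + 4)*(cos(x) + 1))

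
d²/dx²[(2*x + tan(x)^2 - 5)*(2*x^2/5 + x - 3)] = 12*x^2*tan(x)^4/5 + 16*x^2*tan(x)^2/5 + 4*x^2/5 + 6*x*tan(x)^4 + 16*x*tan(x)^3/5 + 8*x*tan(x)^2 + 16*x*tan(x)/5 + 34*x/5 - 18*tan(x)^4 + 4*tan(x)^3 - 116*tan(x)^2/5 + 4*tan(x) - 6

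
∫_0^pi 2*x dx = pi^2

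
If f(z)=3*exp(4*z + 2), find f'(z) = 12*exp(4*z + 2)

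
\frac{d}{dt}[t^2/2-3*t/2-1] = t - 3/2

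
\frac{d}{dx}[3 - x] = -1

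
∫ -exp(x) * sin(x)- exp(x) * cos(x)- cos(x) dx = (-exp(x) - 1)*sin(x) + C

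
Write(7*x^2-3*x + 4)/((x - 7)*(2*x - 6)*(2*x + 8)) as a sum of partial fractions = 32/(77*(x + 4)) - 29/(56*(x - 3)) + 163/(88*(x - 7))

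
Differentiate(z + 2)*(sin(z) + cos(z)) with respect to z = -z*sin(z) + z*cos(z) - sin(z) + 3*cos(z)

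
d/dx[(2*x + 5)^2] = 8*x + 20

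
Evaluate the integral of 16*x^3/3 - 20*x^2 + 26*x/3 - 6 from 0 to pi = (-3 + 2*pi/3)*(-pi^2 + 2*pi + 2*pi^3)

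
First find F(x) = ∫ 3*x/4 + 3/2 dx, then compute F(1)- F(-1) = 3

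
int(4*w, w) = 2*w^2 + C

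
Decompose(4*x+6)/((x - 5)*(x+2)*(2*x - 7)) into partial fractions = -80/(33*(2*x - 7)) - 2/(77*(x + 2)) + 26/(21*(x - 5))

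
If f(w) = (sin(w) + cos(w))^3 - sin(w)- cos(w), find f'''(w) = -sqrt(2)*(27*sin(3*w + pi/4) + cos(w + pi/4))/2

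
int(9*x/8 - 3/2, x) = 9*x^2/16 - 3*x/2 + C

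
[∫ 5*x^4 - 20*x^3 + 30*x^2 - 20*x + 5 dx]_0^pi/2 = (-1 + pi/2)^5 + 1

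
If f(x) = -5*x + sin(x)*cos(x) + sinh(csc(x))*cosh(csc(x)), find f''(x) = -2*sin(2*x) + 2*cot(x)^2*sinh(2*csc(x))*csc(x)^2 + 2*cot(x)^2*cosh(2*csc(x))*csc(x) + cosh(2*csc(x))*csc(x)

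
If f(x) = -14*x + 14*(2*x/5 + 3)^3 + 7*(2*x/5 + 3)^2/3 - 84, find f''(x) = 672*x/125 + 616/15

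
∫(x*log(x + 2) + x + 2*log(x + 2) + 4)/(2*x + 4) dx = (x + 4)*log(x + 2)/2 + C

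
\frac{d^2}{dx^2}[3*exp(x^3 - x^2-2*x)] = 27*x^4*exp(x^3 - x^2 - 2*x) - 36*x^3*exp(x^3 - x^2 - 2*x) - 24*x^2*exp(x^3 - x^2 - 2*x) + 42*x*exp(x^3 - x^2 - 2*x) + 6*exp(x^3 - x^2 - 2*x)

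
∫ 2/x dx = 2*log(2*x) + C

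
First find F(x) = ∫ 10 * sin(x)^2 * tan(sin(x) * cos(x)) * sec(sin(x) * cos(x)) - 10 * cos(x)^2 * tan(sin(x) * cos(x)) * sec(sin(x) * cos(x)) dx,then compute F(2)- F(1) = -10*sec(sin(4)/2) + 10*sec(sin(2)/2)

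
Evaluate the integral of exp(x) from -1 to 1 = E - exp(-1)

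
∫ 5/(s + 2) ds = 5*log(s + 2) + C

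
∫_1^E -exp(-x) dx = -exp(-1) + exp(-E)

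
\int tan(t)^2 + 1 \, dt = tan(t) + C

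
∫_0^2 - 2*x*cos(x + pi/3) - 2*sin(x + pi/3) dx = -4*sin(pi/3 + 2)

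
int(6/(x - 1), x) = 6*log(x - 1) + C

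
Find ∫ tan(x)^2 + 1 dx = tan(x) + C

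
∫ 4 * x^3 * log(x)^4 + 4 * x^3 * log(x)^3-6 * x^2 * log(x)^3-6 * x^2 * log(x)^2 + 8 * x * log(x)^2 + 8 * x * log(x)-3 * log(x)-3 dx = x^2*log(x)^2 - x*log(x) + (x^2*log(x)^2 - x*log(x) + 1)^2 + C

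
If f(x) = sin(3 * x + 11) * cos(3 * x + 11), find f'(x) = 3*cos(6*x + 22)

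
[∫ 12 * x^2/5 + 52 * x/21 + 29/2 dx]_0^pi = 26*pi^2/21 + 4*pi^3/5 + 29*pi/2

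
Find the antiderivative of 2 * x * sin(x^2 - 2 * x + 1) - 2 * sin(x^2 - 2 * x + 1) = -cos((x - 1)^2) + C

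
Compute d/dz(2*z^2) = 4*z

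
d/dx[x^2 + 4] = 2*x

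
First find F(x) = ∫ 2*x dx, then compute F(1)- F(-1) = 0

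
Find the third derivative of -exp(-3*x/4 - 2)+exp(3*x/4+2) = (27*exp(3*x/2 + 4) + 27)*exp(-3*x/4 - 2)/64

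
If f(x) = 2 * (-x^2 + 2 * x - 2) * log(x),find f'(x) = (-4*x^2*log(x) - 2*x^2 + 4*x*log(x) + 4*x - 4)/x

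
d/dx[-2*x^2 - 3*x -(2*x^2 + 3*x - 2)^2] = -16*x^3 - 36*x^2 - 6*x + 9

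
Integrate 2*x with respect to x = x^2 + C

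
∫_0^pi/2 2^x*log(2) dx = -1 + 2^(pi/2)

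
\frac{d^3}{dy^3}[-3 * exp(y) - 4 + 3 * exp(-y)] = (-3*exp(2*y) - 3)*exp(-y)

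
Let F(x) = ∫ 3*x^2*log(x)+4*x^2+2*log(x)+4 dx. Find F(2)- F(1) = 12*log(2) + 9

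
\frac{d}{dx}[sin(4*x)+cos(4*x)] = -4*sin(4*x) + 4*cos(4*x)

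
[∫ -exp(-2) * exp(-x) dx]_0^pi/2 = -exp(-2) + exp(-2 - pi/2)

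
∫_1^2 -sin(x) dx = -cos(1) + cos(2)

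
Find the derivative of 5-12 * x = -12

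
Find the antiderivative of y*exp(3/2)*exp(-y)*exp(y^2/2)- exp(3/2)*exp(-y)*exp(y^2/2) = exp((y - 1)^2/2 + 1) + C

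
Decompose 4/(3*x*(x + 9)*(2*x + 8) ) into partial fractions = 2/(135*(x + 9)) - 1/(30*(x + 4)) + 1/(54*x)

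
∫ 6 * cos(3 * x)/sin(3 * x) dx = 2*log(sin(3*x)) + C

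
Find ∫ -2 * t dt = -t^2 + C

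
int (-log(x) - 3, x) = -x*(log(x) + 2) + C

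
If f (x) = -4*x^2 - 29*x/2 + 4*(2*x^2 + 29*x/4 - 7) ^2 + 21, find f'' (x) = 192*x^2 + 696*x + 377/2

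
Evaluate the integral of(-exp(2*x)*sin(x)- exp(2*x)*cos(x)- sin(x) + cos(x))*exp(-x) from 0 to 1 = (-E + exp(-1))*sin(1)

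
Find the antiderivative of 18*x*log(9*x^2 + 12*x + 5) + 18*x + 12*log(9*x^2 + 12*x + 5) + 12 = ((3*x + 2)^2 + 1)*log((3*x + 2)^2 + 1) + C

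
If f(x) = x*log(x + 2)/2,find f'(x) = (x*log(x + 2) + x + 2*log(x + 2))/(2*x + 4)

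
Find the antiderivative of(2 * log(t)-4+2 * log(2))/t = (log(2*t) - 2)^2 + C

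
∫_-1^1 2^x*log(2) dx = 3/2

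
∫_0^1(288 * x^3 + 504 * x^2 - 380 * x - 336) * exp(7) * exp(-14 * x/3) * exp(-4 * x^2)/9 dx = -7*exp(7) - 5*exp(-5/3)/3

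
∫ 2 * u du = u^2 + C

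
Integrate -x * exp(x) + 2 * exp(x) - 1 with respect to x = -(x - 3)*(exp(x) + 1) + C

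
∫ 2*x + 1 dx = x^2 + x + C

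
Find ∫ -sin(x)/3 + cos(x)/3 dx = sqrt(2)*sin(x + pi/4)/3 + C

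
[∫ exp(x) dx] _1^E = -E + exp(E)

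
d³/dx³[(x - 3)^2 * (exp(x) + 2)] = x^2*exp(x) - 3*exp(x)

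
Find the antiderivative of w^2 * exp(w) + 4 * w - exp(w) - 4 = (w - 1)^2*(exp(w) + 2) + C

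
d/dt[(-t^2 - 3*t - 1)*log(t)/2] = (-2*t^2*log(t) - t^2 - 3*t*log(t) - 3*t - 1)/(2*t)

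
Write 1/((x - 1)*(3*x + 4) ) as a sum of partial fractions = -3/(7*(3*x + 4)) + 1/(7*(x - 1))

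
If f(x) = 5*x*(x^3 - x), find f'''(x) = 120*x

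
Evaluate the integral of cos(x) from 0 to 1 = sin(1)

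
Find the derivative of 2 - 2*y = -2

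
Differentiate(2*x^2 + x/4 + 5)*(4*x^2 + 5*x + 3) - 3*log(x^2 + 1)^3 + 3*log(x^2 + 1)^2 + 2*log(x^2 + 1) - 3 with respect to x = (128*x^5 + 132*x^4 + 346*x^3 + 235*x^2 - 72*x*log(x^2 + 1)^2 + 48*x*log(x^2 + 1) + 234*x + 103)/(4*x^2 + 4)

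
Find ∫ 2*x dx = x^2 + C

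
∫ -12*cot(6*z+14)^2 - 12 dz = 2*cot(6*z + 14) + C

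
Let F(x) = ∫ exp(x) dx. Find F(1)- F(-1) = E - exp(-1)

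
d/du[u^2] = 2*u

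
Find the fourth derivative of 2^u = 2^u*log(2)^4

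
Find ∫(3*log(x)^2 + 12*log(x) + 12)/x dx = (log(x) + 2)^3 + C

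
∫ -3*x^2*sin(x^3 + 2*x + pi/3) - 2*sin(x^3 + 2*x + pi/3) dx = cos(x^3 + 2*x + pi/3) + C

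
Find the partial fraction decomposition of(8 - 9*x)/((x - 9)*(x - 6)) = 46/(3*(x - 6)) - 73/(3*(x - 9))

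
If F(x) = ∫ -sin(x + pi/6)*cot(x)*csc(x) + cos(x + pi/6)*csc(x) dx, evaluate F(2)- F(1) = -1/(2*tan(1)) + 1/(2*tan(2))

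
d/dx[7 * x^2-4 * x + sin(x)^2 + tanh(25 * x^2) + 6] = -50*x*tanh(25*x^2)^2 + 64*x + sin(2*x) - 4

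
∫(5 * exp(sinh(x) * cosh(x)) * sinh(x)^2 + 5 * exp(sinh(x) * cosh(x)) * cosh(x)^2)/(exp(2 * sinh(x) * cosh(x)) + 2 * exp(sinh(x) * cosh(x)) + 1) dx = (12*exp(sinh(2*x)/2) + 7)/(exp(sinh(2*x)/2) + 1) + C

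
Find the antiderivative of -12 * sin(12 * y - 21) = cos(12*y - 21) + C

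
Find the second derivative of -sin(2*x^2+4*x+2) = 16*x^2*sin(2*x^2 + 4*x + 2) + 32*x*sin(2*x^2 + 4*x + 2) + 16*sin(2*x^2 + 4*x + 2) - 4*cos(2*x^2 + 4*x + 2)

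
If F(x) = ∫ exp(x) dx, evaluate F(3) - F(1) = -E + exp(3)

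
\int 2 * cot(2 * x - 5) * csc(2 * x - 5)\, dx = -csc(2*x - 5) + C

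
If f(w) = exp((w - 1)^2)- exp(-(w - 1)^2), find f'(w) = (2*w*exp(2*w^2 - 4*w + 2) + 2*w - 2*exp(2*w^2 - 4*w + 2) - 2)*exp(-w^2 + 2*w - 1)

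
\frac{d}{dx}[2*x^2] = 4*x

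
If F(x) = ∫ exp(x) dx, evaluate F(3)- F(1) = -E + exp(3)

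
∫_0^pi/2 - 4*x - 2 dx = -pi^2/2 - pi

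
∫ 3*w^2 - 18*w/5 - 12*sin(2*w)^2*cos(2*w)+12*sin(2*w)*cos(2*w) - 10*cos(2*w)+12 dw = w^3 - 9*w^2/5 + 12*w - 2*sin(2*w)^3 + 3*sin(2*w)^2 - 5*sin(2*w) + C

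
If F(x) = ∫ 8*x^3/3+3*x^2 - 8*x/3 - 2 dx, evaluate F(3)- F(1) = 194/3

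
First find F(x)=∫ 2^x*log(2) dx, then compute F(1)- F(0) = 1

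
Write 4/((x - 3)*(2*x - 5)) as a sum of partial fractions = -8/(2*x - 5) + 4/(x - 3)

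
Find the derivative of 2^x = 2^x*log(2)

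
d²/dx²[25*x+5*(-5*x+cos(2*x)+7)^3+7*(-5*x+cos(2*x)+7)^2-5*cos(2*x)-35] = -1500*x^2*cos(2*x) + 1200*x*(1 - cos(2*x))^2 - 3000*x*sin(2*x) + 6880*x*cos(2*x) - 5550*x + 180*(1 - cos(2*x))^3 - 2332*(1 - cos(2*x))^2 + 4480*sin(2*x) + 300*sin(4*x) - 6566*cos(2*x) + 8648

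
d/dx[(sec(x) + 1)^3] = 3*(cos(x) + 1)^2*sin(x)/cos(x)^4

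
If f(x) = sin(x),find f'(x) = cos(x)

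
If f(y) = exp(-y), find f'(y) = -exp(-y)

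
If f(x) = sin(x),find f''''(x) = sin(x)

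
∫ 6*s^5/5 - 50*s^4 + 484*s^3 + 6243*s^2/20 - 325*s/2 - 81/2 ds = s^6/5 - 10*s^5 + 121*s^4 + 2081*s^3/20 - 325*s^2/4 - 81*s/2 + C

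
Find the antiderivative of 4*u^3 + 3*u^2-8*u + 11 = u^4 + u^3 - 4*u^2 + 11*u + C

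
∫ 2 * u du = u^2 + C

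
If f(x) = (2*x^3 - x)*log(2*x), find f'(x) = 6*x^2*log(x) + 2*x^2 + 6*x^2*log(2) - log(x) - 1 - log(2)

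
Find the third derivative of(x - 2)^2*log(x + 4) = (2*x^2 + 28*x + 152)/(x^3 + 12*x^2 + 48*x + 64)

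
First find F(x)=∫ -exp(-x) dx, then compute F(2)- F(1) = -exp(-1) + exp(-2)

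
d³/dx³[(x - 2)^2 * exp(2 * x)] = 8*x^2*exp(2*x) - 8*x*exp(2*x) - 4*exp(2*x)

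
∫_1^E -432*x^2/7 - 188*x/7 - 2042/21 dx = (-24*E - 13)*(2*E/21 + 4 + 6*exp(2)/7) + 3848/21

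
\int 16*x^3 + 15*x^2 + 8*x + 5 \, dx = 4*x^4 + 5*x^3 + 4*x^2 + 5*x + C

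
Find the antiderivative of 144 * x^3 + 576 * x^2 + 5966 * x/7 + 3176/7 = 36*x^4 + 192*x^3 + 2983*x^2/7 + 3176*x/7 + C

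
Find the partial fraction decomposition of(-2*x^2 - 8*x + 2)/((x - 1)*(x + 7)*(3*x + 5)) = -11/(16*(3*x + 5)) - 5/(16*(x + 7)) - 1/(8*(x - 1))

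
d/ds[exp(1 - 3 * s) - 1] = -3*exp(1 - 3*s)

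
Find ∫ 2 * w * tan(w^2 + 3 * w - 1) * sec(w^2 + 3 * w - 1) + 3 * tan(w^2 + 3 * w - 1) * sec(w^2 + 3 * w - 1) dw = sec(w^2 + 3*w - 1) + C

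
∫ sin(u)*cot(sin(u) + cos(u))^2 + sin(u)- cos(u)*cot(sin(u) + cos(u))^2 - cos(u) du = cot(sin(u) + cos(u)) + C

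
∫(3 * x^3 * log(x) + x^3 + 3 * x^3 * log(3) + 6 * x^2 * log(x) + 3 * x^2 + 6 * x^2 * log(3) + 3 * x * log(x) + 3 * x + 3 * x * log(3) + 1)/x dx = (x + 1)^3*log(3*x) + C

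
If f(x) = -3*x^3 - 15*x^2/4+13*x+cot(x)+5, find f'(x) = -9*x^2 - 15*x/2 - cot(x)^2 + 12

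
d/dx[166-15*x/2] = -15/2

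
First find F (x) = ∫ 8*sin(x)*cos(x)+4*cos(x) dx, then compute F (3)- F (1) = -(1 + 2*sin(1))^2 + (2*sin(3) + 1)^2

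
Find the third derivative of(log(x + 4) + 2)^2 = (4*log(x + 4) + 2)/(x^3 + 12*x^2 + 48*x + 64)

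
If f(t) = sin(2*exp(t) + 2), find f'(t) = 2*exp(t)*cos(2*exp(t) + 2)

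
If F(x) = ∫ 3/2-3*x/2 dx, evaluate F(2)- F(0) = 0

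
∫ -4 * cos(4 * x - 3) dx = -sin(4*x - 3) + C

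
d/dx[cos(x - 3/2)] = -sin(x - 3/2)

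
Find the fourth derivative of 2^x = 2^x*log(2)^4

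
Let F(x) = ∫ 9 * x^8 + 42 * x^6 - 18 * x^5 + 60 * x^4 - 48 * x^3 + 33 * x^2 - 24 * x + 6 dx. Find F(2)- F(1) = 1323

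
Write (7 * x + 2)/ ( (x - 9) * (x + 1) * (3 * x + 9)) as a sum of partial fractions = -19/(72*(x + 3)) + 1/(12*(x + 1)) + 13/(72*(x - 9))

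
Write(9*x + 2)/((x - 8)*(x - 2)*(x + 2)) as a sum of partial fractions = -2/(5*(x + 2)) - 5/(6*(x - 2)) + 37/(30*(x - 8))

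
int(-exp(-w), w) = exp(-w) + C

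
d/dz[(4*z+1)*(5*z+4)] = 40*z + 21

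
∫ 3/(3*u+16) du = log(9*u/4 + 12) + C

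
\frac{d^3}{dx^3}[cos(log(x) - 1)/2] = (-sin(log(x) - 1) + 3*cos(log(x) - 1))/(2*x^3)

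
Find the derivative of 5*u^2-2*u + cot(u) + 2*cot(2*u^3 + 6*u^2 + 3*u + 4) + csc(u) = -12*u^2/sin(2*u^3 + 6*u^2 + 3*u + 4)^2 + 10*u - 24*u/sin(2*u^3 + 6*u^2 + 3*u + 4)^2 - 2 - 6/sin(2*u^3 + 6*u^2 + 3*u + 4)^2 - cos(u)/sin(u)^2 - 1/sin(u)^2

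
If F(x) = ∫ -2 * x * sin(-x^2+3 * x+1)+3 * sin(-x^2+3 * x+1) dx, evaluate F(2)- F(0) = cos(1) - cos(3)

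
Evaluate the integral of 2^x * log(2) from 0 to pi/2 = -1 + 2^(pi/2)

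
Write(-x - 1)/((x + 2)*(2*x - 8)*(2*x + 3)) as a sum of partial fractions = -1/(11*(2*x + 3)) + 1/(12*(x + 2)) - 5/(132*(x - 4))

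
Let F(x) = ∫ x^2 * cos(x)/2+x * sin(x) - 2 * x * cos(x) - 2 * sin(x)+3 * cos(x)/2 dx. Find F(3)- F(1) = 0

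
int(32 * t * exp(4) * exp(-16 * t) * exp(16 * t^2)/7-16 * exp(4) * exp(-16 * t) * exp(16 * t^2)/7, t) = exp(4*(2*t - 1)^2)/7 + C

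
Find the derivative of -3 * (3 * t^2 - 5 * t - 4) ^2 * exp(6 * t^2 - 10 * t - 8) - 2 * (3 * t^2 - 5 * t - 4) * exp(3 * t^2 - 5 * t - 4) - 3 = (-324*t^5 + 1350*t^4 - 36*t^3*exp(-3*t^2 + 5*t + 4) - 1044*t^3 + 90*t^2*exp(-3*t^2 + 5*t + 4) - 1140*t^2 - 14*t*exp(-3*t^2 + 5*t + 4) + 618*t - 30*exp(-3*t^2 + 5*t + 4) + 360)*exp(6*t^2 - 10*t - 8)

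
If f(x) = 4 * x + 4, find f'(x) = 4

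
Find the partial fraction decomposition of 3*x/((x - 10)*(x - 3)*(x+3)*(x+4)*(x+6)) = -1/(48*(x + 6)) + 3/(49*(x + 4)) - 1/(26*(x + 3)) - 1/(294*(x - 3)) + 15/(10192*(x - 10))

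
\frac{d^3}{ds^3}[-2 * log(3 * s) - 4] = -4/s^3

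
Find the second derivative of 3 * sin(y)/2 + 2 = -3*sin(y)/2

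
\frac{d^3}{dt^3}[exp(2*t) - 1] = 8*exp(2*t)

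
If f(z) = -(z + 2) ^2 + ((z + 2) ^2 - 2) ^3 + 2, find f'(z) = 6*z^5 + 60*z^4 + 216*z^3 + 336*z^2 + 214*z + 44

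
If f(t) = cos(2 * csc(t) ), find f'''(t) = -8*sin(2*csc(t))*cot(t)^3*csc(t)^3 + 12*sin(2*csc(t))*cot(t)^3*csc(t) + 10*sin(2*csc(t))*cot(t)*csc(t) + 24*cos(2*csc(t))*cot(t)^3*csc(t)^2 + 12*cos(2*csc(t))*cot(t)*csc(t)^2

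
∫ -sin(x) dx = cos(x) + C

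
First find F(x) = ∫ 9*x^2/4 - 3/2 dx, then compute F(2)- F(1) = 15/4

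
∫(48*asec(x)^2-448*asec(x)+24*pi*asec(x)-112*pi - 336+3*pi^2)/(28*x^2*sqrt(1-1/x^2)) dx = (4*asec(x) + pi)^3/112 - (4*asec(x) + pi)^2/2 - 12*asec(x) + C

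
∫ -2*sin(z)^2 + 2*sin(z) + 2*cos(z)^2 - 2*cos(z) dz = (sqrt(2)*sin(z + pi/4) - 1)^2 + C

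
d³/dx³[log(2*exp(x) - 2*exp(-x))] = (8*exp(4*x) + 8*exp(2*x))/(exp(6*x) - 3*exp(4*x) + 3*exp(2*x) - 1)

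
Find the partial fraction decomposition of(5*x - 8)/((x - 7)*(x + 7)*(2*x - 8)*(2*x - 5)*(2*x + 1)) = 7/(1755*(2*x + 1)) + 1/(171*(2*x - 5)) - 43/(76076*(x + 7)) - 2/(297*(x - 4)) + 1/(420*(x - 7))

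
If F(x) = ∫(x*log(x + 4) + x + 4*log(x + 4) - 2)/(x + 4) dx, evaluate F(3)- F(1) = log(5) + log(7)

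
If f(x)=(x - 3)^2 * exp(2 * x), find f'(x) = 2*x^2*exp(2*x) - 10*x*exp(2*x) + 12*exp(2*x)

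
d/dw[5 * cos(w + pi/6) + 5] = -5*sin(w + pi/6)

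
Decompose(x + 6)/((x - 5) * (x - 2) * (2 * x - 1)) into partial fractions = 26/(27*(2*x - 1)) - 8/(9*(x - 2)) + 11/(27*(x - 5))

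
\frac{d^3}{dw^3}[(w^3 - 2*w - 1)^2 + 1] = 120*w^3 - 96*w - 12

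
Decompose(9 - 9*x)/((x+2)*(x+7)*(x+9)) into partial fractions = 45/(7*(x + 9)) - 36/(5*(x + 7)) + 27/(35*(x + 2))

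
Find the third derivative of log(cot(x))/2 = -tan(x)^3 - tan(x) - 1/tan(x) - 1/tan(x)^3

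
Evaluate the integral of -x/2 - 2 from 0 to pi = -(1 + pi/2)^2 - pi + 1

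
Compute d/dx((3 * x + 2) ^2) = 18*x + 12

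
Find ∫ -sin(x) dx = cos(x) + C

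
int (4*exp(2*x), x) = 2*exp(2*x) + C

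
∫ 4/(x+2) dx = 4*log(x + 2) + C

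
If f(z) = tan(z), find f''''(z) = 24*tan(z)^5 + 40*tan(z)^3 + 16*tan(z)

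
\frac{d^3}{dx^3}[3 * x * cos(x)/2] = 3*x*sin(x)/2 - 9*cos(x)/2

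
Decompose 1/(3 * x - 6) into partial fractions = 1/(3*(x - 2))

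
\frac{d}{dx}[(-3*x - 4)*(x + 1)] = -6*x - 7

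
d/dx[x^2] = 2*x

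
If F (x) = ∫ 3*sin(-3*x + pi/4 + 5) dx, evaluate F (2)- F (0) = -cos(pi/4 + 5) + sin(pi/4 + 1)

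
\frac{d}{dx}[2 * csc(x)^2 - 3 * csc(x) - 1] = (3 - 4/sin(x))*cos(x)/sin(x)^2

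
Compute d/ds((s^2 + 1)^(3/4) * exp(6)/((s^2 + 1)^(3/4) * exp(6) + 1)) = 3*s*exp(6)/(2*s^2*(s^2 + 1)^(3/4)*exp(12) + 4*s^2*exp(6) + 2*(s^2 + 1)^(3/4)*exp(12) + 2*(s^2 + 1)^(1/4) + 4*exp(6))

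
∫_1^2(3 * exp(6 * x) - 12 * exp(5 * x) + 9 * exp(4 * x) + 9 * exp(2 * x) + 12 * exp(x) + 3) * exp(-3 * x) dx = -(-2 - exp(-1) + E)^3 + (-2 - exp(-2) + exp(2))^3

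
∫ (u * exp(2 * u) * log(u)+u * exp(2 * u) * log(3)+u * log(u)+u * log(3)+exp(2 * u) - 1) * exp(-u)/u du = 2*log(3*u)*sinh(u) + C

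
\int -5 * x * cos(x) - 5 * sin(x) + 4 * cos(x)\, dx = (4 - 5*x)*sin(x) + C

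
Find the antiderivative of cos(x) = sin(x) + C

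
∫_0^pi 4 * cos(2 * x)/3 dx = 0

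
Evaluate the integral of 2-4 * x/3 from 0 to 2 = 4/3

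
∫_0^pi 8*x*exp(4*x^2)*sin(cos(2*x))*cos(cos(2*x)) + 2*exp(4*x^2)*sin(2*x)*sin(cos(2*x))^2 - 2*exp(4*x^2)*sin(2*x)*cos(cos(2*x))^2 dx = (-1 + exp(4*pi^2))*sin(2)/2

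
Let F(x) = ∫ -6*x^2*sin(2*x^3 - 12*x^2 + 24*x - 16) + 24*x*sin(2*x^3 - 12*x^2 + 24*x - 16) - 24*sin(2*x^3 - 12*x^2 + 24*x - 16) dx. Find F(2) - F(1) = 1 - cos(2)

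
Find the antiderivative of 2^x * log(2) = 2^x + C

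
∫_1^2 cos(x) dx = -sin(1) + sin(2)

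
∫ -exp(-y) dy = exp(-y) + C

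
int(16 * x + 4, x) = 8*x^2 + 4*x + C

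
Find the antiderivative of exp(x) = exp(x) + C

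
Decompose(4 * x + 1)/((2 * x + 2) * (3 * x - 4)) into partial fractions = 19/(14*(3*x - 4)) + 3/(14*(x + 1))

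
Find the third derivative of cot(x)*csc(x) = (-1 + 20/sin(x)^2 - 24/sin(x)^4)/sin(x)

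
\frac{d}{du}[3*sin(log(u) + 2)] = 3*cos(log(u) + 2)/u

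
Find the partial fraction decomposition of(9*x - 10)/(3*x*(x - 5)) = 7/(3*(x - 5)) + 2/(3*x)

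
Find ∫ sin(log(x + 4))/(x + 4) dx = -cos(log(x + 4)) + C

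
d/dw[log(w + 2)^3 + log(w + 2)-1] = (3*log(w + 2)^2 + 1)/(w + 2)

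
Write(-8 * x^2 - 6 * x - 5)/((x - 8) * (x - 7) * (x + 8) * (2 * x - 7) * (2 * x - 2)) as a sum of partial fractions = -992/(7245*(2*x - 7)) - 469/(99360*(x + 8)) + 19/(3780*(x - 1)) + 439/(1260*(x - 7)) - 565/(2016*(x - 8))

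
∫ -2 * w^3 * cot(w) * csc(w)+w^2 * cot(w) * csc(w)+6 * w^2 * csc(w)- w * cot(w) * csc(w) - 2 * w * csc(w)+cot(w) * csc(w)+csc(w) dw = (2*w^3 - w^2 + w - 1)*csc(w) + C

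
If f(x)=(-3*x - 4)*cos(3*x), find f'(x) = 9*x*sin(3*x) + 12*sin(3*x) - 3*cos(3*x)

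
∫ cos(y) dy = sin(y) + C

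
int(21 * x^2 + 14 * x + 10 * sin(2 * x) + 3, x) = 7*x^3 + 7*x^2 + 3*x - 5*cos(2*x) + C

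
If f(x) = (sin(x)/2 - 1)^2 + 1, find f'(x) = (sin(x)/2 - 1)*cos(x)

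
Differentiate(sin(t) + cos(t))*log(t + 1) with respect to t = sqrt(2)*(t*log(t + 1)*cos(t + pi/4) + log(t + 1)*cos(t + pi/4) + sin(t + pi/4))/(t + 1)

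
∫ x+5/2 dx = x^2/2 + 5*x/2 + C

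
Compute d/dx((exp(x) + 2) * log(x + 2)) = (x*exp(x)*log(x + 2) + 2*exp(x)*log(x + 2) + exp(x) + 2)/(x + 2)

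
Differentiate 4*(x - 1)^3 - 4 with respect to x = 12*x^2 - 24*x + 12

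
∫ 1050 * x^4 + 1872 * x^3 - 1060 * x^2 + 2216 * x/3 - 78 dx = 210*x^5 + 468*x^4 - 1060*x^3/3 + 1108*x^2/3 - 78*x + C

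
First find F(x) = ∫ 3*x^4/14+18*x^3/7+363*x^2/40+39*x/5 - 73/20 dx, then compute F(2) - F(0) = 3091/70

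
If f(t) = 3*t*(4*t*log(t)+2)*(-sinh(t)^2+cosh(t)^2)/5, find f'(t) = 24*t*log(t)/5 + 12*t/5 + 6/5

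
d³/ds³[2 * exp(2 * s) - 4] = 16*exp(2*s)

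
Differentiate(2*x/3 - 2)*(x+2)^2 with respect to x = 2*x^2 + 4*x/3 - 16/3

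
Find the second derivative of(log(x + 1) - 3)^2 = (8 - 2*log(x + 1))/(x^2 + 2*x + 1)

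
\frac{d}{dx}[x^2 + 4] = 2*x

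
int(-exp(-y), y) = exp(-y) + C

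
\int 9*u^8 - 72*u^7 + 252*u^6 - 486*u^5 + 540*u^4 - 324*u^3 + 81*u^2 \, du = u^9 - 9*u^8 + 36*u^7 - 81*u^6 + 108*u^5 - 81*u^4 + 27*u^3 + C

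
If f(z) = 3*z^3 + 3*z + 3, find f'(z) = 9*z^2 + 3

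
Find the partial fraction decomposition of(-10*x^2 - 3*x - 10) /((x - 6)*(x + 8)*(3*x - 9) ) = -313/(231*(x + 8)) + 109/(99*(x - 3)) - 194/(63*(x - 6))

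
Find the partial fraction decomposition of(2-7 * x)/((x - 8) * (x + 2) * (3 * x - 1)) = 3/(161*(3*x - 1)) + 8/(35*(x + 2)) - 27/(115*(x - 8))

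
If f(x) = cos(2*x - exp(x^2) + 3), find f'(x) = 2*(x*exp(x^2) - 1)*sin(2*x - exp(x^2) + 3)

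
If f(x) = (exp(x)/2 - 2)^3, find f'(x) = 3*exp(3*x)/8 - 3*exp(2*x) + 6*exp(x)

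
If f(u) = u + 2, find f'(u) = 1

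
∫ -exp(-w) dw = exp(-w) + C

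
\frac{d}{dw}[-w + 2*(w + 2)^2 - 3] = 4*w + 7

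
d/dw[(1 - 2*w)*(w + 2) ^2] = -6*w^2 - 14*w - 4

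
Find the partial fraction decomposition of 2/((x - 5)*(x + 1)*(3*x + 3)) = -1/(54*(x + 1)) - 1/(9*(x + 1)^2) + 1/(54*(x - 5))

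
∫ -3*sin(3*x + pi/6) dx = cos(3*x + pi/6) + C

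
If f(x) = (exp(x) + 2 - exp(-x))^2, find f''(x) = (4*exp(4*x) + 4*exp(3*x) - 4*exp(x) + 4)*exp(-2*x)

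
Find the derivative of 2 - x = -1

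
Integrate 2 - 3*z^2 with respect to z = -z^3 + 2*z + C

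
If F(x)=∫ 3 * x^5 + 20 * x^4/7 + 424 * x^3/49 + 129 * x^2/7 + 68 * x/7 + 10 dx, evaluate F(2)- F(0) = 8500/49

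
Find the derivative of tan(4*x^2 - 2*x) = 8*x*tan(4*x^2 - 2*x)^2 + 8*x - 2*tan(4*x^2 - 2*x)^2 - 2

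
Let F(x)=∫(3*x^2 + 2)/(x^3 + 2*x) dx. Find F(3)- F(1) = -log(3) + log(33)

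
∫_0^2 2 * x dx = 4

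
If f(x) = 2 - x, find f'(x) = -1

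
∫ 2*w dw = w^2 + C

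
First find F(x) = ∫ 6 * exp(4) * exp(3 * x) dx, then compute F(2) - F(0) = -2*exp(4) + 2*exp(10)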